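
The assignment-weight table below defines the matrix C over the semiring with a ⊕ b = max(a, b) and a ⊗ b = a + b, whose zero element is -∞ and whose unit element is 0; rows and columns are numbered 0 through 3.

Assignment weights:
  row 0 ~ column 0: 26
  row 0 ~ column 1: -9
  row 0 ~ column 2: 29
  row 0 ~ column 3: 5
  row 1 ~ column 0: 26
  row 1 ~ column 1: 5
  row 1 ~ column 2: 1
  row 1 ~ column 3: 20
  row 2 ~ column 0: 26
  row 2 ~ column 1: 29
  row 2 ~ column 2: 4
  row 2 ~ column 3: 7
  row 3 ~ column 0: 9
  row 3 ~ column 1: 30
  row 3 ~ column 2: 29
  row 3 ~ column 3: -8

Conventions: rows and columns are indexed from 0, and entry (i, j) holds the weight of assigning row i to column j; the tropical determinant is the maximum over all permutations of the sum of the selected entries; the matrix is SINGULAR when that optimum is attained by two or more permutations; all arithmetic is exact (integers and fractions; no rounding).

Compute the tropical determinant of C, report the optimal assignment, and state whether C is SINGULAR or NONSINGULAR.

σ = (0, 1, 2, 3): 26 + 5 + 4 + (-8) = 27
σ = (0, 1, 3, 2): 26 + 5 + 7 + 29 = 67
σ = (0, 2, 1, 3): 26 + 1 + 29 + (-8) = 48
σ = (0, 2, 3, 1): 26 + 1 + 7 + 30 = 64
σ = (0, 3, 1, 2): 26 + 20 + 29 + 29 = 104
σ = (0, 3, 2, 1): 26 + 20 + 4 + 30 = 80
σ = (1, 0, 2, 3): (-9) + 26 + 4 + (-8) = 13
σ = (1, 0, 3, 2): (-9) + 26 + 7 + 29 = 53
σ = (1, 2, 0, 3): (-9) + 1 + 26 + (-8) = 10
σ = (1, 2, 3, 0): (-9) + 1 + 7 + 9 = 8
σ = (1, 3, 0, 2): (-9) + 20 + 26 + 29 = 66
σ = (1, 3, 2, 0): (-9) + 20 + 4 + 9 = 24
σ = (2, 0, 1, 3): 29 + 26 + 29 + (-8) = 76
σ = (2, 0, 3, 1): 29 + 26 + 7 + 30 = 92
σ = (2, 1, 0, 3): 29 + 5 + 26 + (-8) = 52
σ = (2, 1, 3, 0): 29 + 5 + 7 + 9 = 50
σ = (2, 3, 0, 1): 29 + 20 + 26 + 30 = 105
σ = (2, 3, 1, 0): 29 + 20 + 29 + 9 = 87
σ = (3, 0, 1, 2): 5 + 26 + 29 + 29 = 89
σ = (3, 0, 2, 1): 5 + 26 + 4 + 30 = 65
σ = (3, 1, 0, 2): 5 + 5 + 26 + 29 = 65
σ = (3, 1, 2, 0): 5 + 5 + 4 + 9 = 23
σ = (3, 2, 0, 1): 5 + 1 + 26 + 30 = 62
σ = (3, 2, 1, 0): 5 + 1 + 29 + 9 = 44
Optimal value attained by: σ = (2, 3, 0, 1).
Answer: det⊕(C) = 105; verdict: NONSINGULAR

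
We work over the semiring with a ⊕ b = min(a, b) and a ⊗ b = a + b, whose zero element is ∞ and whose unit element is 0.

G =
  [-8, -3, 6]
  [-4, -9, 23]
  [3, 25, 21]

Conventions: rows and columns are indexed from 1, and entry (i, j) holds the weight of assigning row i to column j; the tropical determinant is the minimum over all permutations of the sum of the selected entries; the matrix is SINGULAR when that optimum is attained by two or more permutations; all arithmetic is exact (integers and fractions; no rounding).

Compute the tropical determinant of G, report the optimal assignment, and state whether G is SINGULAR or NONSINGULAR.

σ = (1, 2, 3): (-8) + (-9) + 21 = 4
σ = (1, 3, 2): (-8) + 23 + 25 = 40
σ = (2, 1, 3): (-3) + (-4) + 21 = 14
σ = (2, 3, 1): (-3) + 23 + 3 = 23
σ = (3, 1, 2): 6 + (-4) + 25 = 27
σ = (3, 2, 1): 6 + (-9) + 3 = 0
Optimal value attained by: σ = (3, 2, 1).
Answer: det⊕(G) = 0; verdict: NONSINGULAR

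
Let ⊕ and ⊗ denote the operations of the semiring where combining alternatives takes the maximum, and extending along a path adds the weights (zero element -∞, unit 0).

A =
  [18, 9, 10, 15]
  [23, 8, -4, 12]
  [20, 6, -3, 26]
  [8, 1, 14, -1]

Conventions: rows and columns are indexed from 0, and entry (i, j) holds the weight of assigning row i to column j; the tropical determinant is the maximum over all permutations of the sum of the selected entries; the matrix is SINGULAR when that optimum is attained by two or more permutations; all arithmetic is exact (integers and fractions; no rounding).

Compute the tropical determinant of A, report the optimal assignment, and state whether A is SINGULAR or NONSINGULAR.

σ = (0, 1, 2, 3): 18 + 8 + (-3) + (-1) = 22
σ = (0, 1, 3, 2): 18 + 8 + 26 + 14 = 66
σ = (0, 2, 1, 3): 18 + (-4) + 6 + (-1) = 19
σ = (0, 2, 3, 1): 18 + (-4) + 26 + 1 = 41
σ = (0, 3, 1, 2): 18 + 12 + 6 + 14 = 50
σ = (0, 3, 2, 1): 18 + 12 + (-3) + 1 = 28
σ = (1, 0, 2, 3): 9 + 23 + (-3) + (-1) = 28
σ = (1, 0, 3, 2): 9 + 23 + 26 + 14 = 72
σ = (1, 2, 0, 3): 9 + (-4) + 20 + (-1) = 24
σ = (1, 2, 3, 0): 9 + (-4) + 26 + 8 = 39
σ = (1, 3, 0, 2): 9 + 12 + 20 + 14 = 55
σ = (1, 3, 2, 0): 9 + 12 + (-3) + 8 = 26
σ = (2, 0, 1, 3): 10 + 23 + 6 + (-1) = 38
σ = (2, 0, 3, 1): 10 + 23 + 26 + 1 = 60
σ = (2, 1, 0, 3): 10 + 8 + 20 + (-1) = 37
σ = (2, 1, 3, 0): 10 + 8 + 26 + 8 = 52
σ = (2, 3, 0, 1): 10 + 12 + 20 + 1 = 43
σ = (2, 3, 1, 0): 10 + 12 + 6 + 8 = 36
σ = (3, 0, 1, 2): 15 + 23 + 6 + 14 = 58
σ = (3, 0, 2, 1): 15 + 23 + (-3) + 1 = 36
σ = (3, 1, 0, 2): 15 + 8 + 20 + 14 = 57
σ = (3, 1, 2, 0): 15 + 8 + (-3) + 8 = 28
σ = (3, 2, 0, 1): 15 + (-4) + 20 + 1 = 32
σ = (3, 2, 1, 0): 15 + (-4) + 6 + 8 = 25
Optimal value attained by: σ = (1, 0, 3, 2).
Answer: det⊕(A) = 72; verdict: NONSINGULAR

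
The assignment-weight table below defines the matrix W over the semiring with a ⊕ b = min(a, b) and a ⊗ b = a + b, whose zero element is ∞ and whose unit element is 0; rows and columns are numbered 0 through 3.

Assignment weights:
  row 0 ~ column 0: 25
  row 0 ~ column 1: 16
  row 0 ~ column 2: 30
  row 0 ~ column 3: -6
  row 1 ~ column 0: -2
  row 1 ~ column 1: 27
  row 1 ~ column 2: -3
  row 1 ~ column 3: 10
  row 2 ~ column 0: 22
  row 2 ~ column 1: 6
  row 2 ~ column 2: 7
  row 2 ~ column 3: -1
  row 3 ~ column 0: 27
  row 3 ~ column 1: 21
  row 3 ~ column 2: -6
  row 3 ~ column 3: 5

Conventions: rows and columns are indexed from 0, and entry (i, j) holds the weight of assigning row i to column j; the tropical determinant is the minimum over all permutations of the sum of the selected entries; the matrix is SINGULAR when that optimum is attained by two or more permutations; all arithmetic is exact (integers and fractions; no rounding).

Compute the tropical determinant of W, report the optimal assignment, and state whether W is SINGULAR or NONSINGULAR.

σ = (0, 1, 2, 3): 25 + 27 + 7 + 5 = 64
σ = (0, 1, 3, 2): 25 + 27 + (-1) + (-6) = 45
σ = (0, 2, 1, 3): 25 + (-3) + 6 + 5 = 33
σ = (0, 2, 3, 1): 25 + (-3) + (-1) + 21 = 42
σ = (0, 3, 1, 2): 25 + 10 + 6 + (-6) = 35
σ = (0, 3, 2, 1): 25 + 10 + 7 + 21 = 63
σ = (1, 0, 2, 3): 16 + (-2) + 7 + 5 = 26
σ = (1, 0, 3, 2): 16 + (-2) + (-1) + (-6) = 7
σ = (1, 2, 0, 3): 16 + (-3) + 22 + 5 = 40
σ = (1, 2, 3, 0): 16 + (-3) + (-1) + 27 = 39
σ = (1, 3, 0, 2): 16 + 10 + 22 + (-6) = 42
σ = (1, 3, 2, 0): 16 + 10 + 7 + 27 = 60
σ = (2, 0, 1, 3): 30 + (-2) + 6 + 5 = 39
σ = (2, 0, 3, 1): 30 + (-2) + (-1) + 21 = 48
σ = (2, 1, 0, 3): 30 + 27 + 22 + 5 = 84
σ = (2, 1, 3, 0): 30 + 27 + (-1) + 27 = 83
σ = (2, 3, 0, 1): 30 + 10 + 22 + 21 = 83
σ = (2, 3, 1, 0): 30 + 10 + 6 + 27 = 73
σ = (3, 0, 1, 2): (-6) + (-2) + 6 + (-6) = -8
σ = (3, 0, 2, 1): (-6) + (-2) + 7 + 21 = 20
σ = (3, 1, 0, 2): (-6) + 27 + 22 + (-6) = 37
σ = (3, 1, 2, 0): (-6) + 27 + 7 + 27 = 55
σ = (3, 2, 0, 1): (-6) + (-3) + 22 + 21 = 34
σ = (3, 2, 1, 0): (-6) + (-3) + 6 + 27 = 24
Optimal value attained by: σ = (3, 0, 1, 2).
Answer: det⊕(W) = -8; verdict: NONSINGULAR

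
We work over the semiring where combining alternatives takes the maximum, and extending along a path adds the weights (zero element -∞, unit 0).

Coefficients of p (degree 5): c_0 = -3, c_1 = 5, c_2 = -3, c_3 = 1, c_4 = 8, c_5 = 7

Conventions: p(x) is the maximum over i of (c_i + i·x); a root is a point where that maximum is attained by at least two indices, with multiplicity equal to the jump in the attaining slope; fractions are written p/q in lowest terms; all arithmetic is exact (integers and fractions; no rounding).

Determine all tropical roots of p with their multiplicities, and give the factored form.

hull edge (i=0, c=-3) to (i=1, c=5): slope 8, span 1
hull edge (i=1, c=5) to (i=4, c=8): slope 1, span 3
hull edge (i=4, c=8) to (i=5, c=7): slope -1, span 1
Factored form: p(x) = 7 ⊗ (x ⊕ (-8)) ⊗ (x ⊕ (-1)) ⊗ (x ⊕ (-1)) ⊗ (x ⊕ (-1)) ⊗ (x ⊕ 1)
Answer: roots = -8 (mult 1), -1 (mult 3), 1 (mult 1)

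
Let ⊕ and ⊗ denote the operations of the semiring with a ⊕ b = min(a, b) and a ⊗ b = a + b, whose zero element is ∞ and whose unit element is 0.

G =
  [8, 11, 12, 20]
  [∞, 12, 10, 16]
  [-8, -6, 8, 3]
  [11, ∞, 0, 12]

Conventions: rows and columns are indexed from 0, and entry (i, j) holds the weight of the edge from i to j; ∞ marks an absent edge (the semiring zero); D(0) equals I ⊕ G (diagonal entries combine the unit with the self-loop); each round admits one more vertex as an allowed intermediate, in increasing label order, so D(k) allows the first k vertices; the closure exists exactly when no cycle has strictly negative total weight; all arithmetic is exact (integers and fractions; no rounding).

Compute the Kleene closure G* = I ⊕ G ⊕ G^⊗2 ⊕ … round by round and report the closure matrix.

D(0):
  [0, 11, 12, 20]
  [∞, 0, 10, 16]
  [-8, -6, 0, 3]
  [11, ∞, 0, 0]
D(1):
  [0, 11, 12, 20]
  [∞, 0, 10, 16]
  [-8, -6, 0, 3]
  [11, 22, 0, 0]
D(2):
  [0, 11, 12, 20]
  [∞, 0, 10, 16]
  [-8, -6, 0, 3]
  [11, 22, 0, 0]
D(3):
  [0, 6, 12, 15]
  [2, 0, 10, 13]
  [-8, -6, 0, 3]
  [-8, -6, 0, 0]
D(4):
  [0, 6, 12, 15]
  [2, 0, 10, 13]
  [-8, -6, 0, 3]
  [-8, -6, 0, 0]
Answer: G* = [[0, 6, 12, 15], [2, 0, 10, 13], [-8, -6, 0, 3], [-8, -6, 0, 0]]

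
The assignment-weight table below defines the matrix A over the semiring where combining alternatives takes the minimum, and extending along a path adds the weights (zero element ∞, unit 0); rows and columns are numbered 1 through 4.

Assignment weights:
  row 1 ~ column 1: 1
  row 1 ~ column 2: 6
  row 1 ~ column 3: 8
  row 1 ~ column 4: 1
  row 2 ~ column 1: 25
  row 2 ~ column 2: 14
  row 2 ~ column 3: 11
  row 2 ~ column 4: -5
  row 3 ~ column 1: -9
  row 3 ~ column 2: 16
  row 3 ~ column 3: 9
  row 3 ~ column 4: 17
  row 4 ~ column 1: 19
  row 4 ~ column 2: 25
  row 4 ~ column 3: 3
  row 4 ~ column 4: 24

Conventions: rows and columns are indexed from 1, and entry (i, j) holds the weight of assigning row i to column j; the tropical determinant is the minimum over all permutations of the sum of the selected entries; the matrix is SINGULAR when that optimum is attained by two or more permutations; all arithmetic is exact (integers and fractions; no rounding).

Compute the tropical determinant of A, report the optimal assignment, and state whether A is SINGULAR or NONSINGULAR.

σ = (1, 2, 3, 4): 1 + 14 + 9 + 24 = 48
σ = (1, 2, 4, 3): 1 + 14 + 17 + 3 = 35
σ = (1, 3, 2, 4): 1 + 11 + 16 + 24 = 52
σ = (1, 3, 4, 2): 1 + 11 + 17 + 25 = 54
σ = (1, 4, 2, 3): 1 + (-5) + 16 + 3 = 15
σ = (1, 4, 3, 2): 1 + (-5) + 9 + 25 = 30
σ = (2, 1, 3, 4): 6 + 25 + 9 + 24 = 64
σ = (2, 1, 4, 3): 6 + 25 + 17 + 3 = 51
σ = (2, 3, 1, 4): 6 + 11 + (-9) + 24 = 32
σ = (2, 3, 4, 1): 6 + 11 + 17 + 19 = 53
σ = (2, 4, 1, 3): 6 + (-5) + (-9) + 3 = -5
σ = (2, 4, 3, 1): 6 + (-5) + 9 + 19 = 29
σ = (3, 1, 2, 4): 8 + 25 + 16 + 24 = 73
σ = (3, 1, 4, 2): 8 + 25 + 17 + 25 = 75
σ = (3, 2, 1, 4): 8 + 14 + (-9) + 24 = 37
σ = (3, 2, 4, 1): 8 + 14 + 17 + 19 = 58
σ = (3, 4, 1, 2): 8 + (-5) + (-9) + 25 = 19
σ = (3, 4, 2, 1): 8 + (-5) + 16 + 19 = 38
σ = (4, 1, 2, 3): 1 + 25 + 16 + 3 = 45
σ = (4, 1, 3, 2): 1 + 25 + 9 + 25 = 60
σ = (4, 2, 1, 3): 1 + 14 + (-9) + 3 = 9
σ = (4, 2, 3, 1): 1 + 14 + 9 + 19 = 43
σ = (4, 3, 1, 2): 1 + 11 + (-9) + 25 = 28
σ = (4, 3, 2, 1): 1 + 11 + 16 + 19 = 47
Optimal value attained by: σ = (2, 4, 1, 3).
Answer: det⊕(A) = -5; verdict: NONSINGULAR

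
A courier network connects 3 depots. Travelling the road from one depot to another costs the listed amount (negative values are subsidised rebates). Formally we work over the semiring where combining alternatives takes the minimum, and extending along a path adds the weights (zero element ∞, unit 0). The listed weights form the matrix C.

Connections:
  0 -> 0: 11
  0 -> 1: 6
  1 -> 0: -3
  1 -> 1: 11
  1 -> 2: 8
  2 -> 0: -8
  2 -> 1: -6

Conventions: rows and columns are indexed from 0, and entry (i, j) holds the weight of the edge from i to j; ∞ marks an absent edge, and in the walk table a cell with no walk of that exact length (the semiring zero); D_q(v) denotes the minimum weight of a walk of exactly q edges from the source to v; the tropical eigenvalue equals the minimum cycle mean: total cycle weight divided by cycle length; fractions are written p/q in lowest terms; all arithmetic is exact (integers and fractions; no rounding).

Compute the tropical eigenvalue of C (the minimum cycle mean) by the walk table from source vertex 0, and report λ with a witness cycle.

q=0: [0, ∞, ∞]
q=1: [11, 6, ∞]
q=2: [3, 17, 14]
q=3: [6, 8, 25]
Optimal cycle mean attained by: cycle 1->2->1, total 8 + (-6), length 2.
Answer: λ = 1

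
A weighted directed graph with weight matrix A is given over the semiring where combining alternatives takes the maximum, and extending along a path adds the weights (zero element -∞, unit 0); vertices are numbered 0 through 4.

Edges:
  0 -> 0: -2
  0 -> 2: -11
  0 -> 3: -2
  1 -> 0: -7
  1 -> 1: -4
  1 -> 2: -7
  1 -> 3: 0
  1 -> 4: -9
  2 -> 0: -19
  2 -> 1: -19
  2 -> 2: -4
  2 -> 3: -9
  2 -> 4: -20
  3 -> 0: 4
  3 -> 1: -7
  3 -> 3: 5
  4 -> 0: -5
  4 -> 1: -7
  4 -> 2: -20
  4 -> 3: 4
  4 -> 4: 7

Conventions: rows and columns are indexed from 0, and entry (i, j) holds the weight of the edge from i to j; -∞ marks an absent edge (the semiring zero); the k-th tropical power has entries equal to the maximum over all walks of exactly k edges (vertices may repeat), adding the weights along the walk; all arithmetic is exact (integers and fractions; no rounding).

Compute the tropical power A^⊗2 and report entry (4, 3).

A^⊗2:
  [2, -9, -13, 3, -31]
  [4, -7, -11, 5, -2]
  [-5, -16, -8, -4, -13]
  [9, -2, -7, 10, -16]
  [8, 0, -13, 11, 14]
Key observation: the optimum is the walk 4->4->3, with weight 7 + 4 = 11.
Optimal value attained by: walk 4->4->3.
Answer: (A^⊗2)[4][3] = 11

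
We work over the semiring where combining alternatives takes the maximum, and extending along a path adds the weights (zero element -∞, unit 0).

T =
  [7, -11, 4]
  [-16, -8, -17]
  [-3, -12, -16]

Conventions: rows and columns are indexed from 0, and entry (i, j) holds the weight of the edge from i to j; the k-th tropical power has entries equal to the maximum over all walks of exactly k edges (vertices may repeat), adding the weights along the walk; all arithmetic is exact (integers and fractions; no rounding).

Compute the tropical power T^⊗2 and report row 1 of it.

T^⊗2:
  [14, -4, 11]
  [-9, -16, -12]
  [4, -14, 1]
Answer: row 1 of T^⊗2 = [-9, -16, -12]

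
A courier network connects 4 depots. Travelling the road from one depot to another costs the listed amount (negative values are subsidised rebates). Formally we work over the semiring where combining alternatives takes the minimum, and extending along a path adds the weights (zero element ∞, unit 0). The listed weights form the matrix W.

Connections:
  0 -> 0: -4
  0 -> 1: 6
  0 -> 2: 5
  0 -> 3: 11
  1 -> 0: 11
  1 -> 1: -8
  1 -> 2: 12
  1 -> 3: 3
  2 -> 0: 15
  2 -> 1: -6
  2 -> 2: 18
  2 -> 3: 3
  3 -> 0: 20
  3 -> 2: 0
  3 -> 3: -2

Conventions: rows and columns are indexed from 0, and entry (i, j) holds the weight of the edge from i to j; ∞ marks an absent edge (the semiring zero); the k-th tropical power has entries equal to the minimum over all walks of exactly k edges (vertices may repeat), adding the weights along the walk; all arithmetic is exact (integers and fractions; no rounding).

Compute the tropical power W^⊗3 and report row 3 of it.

W^⊗2:
  [-8, -2, 1, 7]
  [3, -16, 3, -5]
  [5, -14, 3, -3]
  [15, -6, -2, -4]
W^⊗3:
  [-12, -10, -3, 1]
  [-5, -24, -5, -13]
  [-3, -22, -3, -11]
  [5, -14, -4, -6]
Answer: row 3 of W^⊗3 = [5, -14, -4, -6]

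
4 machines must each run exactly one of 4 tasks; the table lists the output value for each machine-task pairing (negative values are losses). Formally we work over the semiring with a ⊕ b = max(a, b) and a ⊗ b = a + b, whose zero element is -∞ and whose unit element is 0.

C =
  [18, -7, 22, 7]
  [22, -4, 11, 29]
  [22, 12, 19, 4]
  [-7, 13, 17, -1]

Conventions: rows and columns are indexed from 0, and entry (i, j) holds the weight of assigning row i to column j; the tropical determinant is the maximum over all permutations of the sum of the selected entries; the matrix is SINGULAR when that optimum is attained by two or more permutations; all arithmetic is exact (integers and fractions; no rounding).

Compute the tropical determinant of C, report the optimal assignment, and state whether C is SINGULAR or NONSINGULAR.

σ = (0, 1, 2, 3): 18 + (-4) + 19 + (-1) = 32
σ = (0, 1, 3, 2): 18 + (-4) + 4 + 17 = 35
σ = (0, 2, 1, 3): 18 + 11 + 12 + (-1) = 40
σ = (0, 2, 3, 1): 18 + 11 + 4 + 13 = 46
σ = (0, 3, 1, 2): 18 + 29 + 12 + 17 = 76
σ = (0, 3, 2, 1): 18 + 29 + 19 + 13 = 79
σ = (1, 0, 2, 3): (-7) + 22 + 19 + (-1) = 33
σ = (1, 0, 3, 2): (-7) + 22 + 4 + 17 = 36
σ = (1, 2, 0, 3): (-7) + 11 + 22 + (-1) = 25
σ = (1, 2, 3, 0): (-7) + 11 + 4 + (-7) = 1
σ = (1, 3, 0, 2): (-7) + 29 + 22 + 17 = 61
σ = (1, 3, 2, 0): (-7) + 29 + 19 + (-7) = 34
σ = (2, 0, 1, 3): 22 + 22 + 12 + (-1) = 55
σ = (2, 0, 3, 1): 22 + 22 + 4 + 13 = 61
σ = (2, 1, 0, 3): 22 + (-4) + 22 + (-1) = 39
σ = (2, 1, 3, 0): 22 + (-4) + 4 + (-7) = 15
σ = (2, 3, 0, 1): 22 + 29 + 22 + 13 = 86
σ = (2, 3, 1, 0): 22 + 29 + 12 + (-7) = 56
σ = (3, 0, 1, 2): 7 + 22 + 12 + 17 = 58
σ = (3, 0, 2, 1): 7 + 22 + 19 + 13 = 61
σ = (3, 1, 0, 2): 7 + (-4) + 22 + 17 = 42
σ = (3, 1, 2, 0): 7 + (-4) + 19 + (-7) = 15
σ = (3, 2, 0, 1): 7 + 11 + 22 + 13 = 53
σ = (3, 2, 1, 0): 7 + 11 + 12 + (-7) = 23
Optimal value attained by: σ = (2, 3, 0, 1).
Answer: det⊕(C) = 86; verdict: NONSINGULAR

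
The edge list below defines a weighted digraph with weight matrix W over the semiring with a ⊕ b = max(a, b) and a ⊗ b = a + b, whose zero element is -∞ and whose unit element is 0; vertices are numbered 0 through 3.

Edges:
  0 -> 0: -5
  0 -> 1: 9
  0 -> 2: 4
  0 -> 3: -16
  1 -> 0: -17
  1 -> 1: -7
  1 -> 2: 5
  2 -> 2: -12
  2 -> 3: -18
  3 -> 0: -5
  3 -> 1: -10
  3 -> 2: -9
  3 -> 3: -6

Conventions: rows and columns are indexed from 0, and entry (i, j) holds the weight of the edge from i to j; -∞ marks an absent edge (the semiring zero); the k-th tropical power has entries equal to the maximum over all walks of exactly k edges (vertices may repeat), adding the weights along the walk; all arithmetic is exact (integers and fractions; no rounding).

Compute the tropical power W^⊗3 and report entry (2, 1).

W^⊗2:
  [-8, 4, 14, -14]
  [-22, -8, -2, -13]
  [-23, -28, -24, -24]
  [-10, 4, -1, -12]
W^⊗3:
  [-13, 1, 9, -4]
  [-18, -13, -3, -19]
  [-28, -14, -19, -30]
  [-13, -1, 9, -18]
Key observation: the optimum is the walk 2->3->0->1, with weight (-18) + (-5) + 9 = -14.
Optimal value attained by: walk 2->3->0->1.
Answer: (W^⊗3)[2][1] = -14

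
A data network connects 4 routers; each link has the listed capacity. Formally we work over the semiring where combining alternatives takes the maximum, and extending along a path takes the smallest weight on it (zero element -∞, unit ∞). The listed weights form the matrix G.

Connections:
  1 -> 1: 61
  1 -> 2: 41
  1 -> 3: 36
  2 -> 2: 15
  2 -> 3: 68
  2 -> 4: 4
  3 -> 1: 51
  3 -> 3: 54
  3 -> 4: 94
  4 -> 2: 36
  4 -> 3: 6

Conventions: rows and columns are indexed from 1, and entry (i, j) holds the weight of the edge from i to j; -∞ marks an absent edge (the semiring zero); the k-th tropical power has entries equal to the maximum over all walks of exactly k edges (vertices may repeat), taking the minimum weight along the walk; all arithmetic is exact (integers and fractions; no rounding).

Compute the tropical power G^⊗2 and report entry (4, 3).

G^⊗2:
  [61, 41, 41, 36]
  [51, 15, 54, 68]
  [51, 41, 54, 54]
  [6, 15, 36, 6]
Key observation: the optimum is the walk 4->2->3, with weight 36 min 68 = 36.
Optimal value attained by: walk 4->2->3.
Answer: (G^⊗2)[4][3] = 36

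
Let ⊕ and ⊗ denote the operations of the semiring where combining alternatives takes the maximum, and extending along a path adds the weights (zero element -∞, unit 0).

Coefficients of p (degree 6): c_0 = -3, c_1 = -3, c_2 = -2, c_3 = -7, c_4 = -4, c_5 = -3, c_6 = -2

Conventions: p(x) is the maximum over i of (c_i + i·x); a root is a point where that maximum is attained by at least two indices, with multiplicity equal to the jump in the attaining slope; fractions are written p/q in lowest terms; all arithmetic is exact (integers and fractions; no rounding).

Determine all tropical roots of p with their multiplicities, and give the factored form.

hull edge (i=0, c=-3) to (i=2, c=-2): slope 1/2, span 2
hull edge (i=2, c=-2) to (i=6, c=-2): slope 0, span 4
Factored form: p(x) = -2 ⊗ (x ⊕ (-1/2)) ⊗ (x ⊕ (-1/2)) ⊗ (x ⊕ 0) ⊗ (x ⊕ 0) ⊗ (x ⊕ 0) ⊗ (x ⊕ 0)
Answer: roots = -1/2 (mult 2), 0 (mult 4)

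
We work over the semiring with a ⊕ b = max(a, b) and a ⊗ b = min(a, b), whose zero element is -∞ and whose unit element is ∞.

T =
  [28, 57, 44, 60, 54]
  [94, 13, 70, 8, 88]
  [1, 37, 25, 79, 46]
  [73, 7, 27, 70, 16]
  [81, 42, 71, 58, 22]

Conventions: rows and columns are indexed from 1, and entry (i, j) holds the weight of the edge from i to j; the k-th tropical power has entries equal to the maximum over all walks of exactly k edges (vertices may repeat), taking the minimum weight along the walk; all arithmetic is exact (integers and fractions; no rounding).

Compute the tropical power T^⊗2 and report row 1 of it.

T^⊗2:
  [60, 42, 57, 60, 57]
  [81, 57, 71, 70, 54]
  [73, 42, 46, 70, 37]
  [70, 57, 44, 70, 54]
  [58, 57, 44, 71, 54]
Answer: row 1 of T^⊗2 = [60, 42, 57, 60, 57]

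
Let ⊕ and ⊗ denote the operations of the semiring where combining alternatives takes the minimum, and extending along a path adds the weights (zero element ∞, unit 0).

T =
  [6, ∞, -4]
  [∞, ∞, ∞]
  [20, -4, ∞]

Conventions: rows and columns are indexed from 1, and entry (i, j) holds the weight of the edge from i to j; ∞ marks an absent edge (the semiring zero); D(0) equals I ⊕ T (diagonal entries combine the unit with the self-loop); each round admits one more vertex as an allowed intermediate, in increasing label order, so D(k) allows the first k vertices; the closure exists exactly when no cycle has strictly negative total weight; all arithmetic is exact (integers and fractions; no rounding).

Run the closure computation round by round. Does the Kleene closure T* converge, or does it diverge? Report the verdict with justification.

D(0):
  [0, ∞, -4]
  [∞, 0, ∞]
  [20, -4, 0]
D(1):
  [0, ∞, -4]
  [∞, 0, ∞]
  [20, -4, 0]
D(2):
  [0, ∞, -4]
  [∞, 0, ∞]
  [20, -4, 0]
D(3):
  [0, -8, -4]
  [∞, 0, ∞]
  [20, -4, 0]
Key observation: every diagonal entry stays at the unit through all rounds, so no improving cycle exists.
Answer: CONVERGES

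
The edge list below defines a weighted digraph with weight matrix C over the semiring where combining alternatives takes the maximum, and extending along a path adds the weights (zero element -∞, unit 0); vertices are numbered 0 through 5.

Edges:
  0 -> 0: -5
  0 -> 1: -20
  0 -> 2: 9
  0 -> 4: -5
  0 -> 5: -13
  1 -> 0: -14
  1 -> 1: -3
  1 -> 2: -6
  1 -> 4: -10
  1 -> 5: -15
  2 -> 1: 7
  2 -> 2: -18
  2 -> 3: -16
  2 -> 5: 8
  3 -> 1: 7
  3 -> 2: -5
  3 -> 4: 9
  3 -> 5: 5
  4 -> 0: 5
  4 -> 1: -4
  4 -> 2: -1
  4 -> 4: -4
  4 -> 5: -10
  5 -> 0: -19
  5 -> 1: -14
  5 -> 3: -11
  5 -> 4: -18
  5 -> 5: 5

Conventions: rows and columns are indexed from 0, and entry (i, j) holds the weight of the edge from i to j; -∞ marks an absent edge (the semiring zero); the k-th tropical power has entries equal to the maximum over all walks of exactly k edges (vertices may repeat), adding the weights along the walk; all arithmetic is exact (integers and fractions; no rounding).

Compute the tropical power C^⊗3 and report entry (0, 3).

C^⊗2:
  [0, 16, 4, -7, -9, 17]
  [-5, 1, -5, -22, -13, 2]
  [-7, 4, 1, -3, -3, 13]
  [14, 5, 8, -6, 5, 10]
  [1, 6, 14, -17, 0, 7]
  [-13, -4, -10, -6, -2, 10]
C^⊗3:
  [2, 13, 10, 6, 6, 22]
  [-8, 2, 4, -9, -9, 7]
  [2, 8, 2, 2, 6, 18]
  [10, 15, 23, -1, 9, 16]
  [5, 21, 10, -2, -4, 22]
  [3, 1, -3, -1, 3, 15]
Key observation: the optimum is the walk 0->2->5->3, with weight 9 + 8 + (-11) = 6.
Optimal value attained by: walk 0->2->5->3.
Answer: (C^⊗3)[0][3] = 6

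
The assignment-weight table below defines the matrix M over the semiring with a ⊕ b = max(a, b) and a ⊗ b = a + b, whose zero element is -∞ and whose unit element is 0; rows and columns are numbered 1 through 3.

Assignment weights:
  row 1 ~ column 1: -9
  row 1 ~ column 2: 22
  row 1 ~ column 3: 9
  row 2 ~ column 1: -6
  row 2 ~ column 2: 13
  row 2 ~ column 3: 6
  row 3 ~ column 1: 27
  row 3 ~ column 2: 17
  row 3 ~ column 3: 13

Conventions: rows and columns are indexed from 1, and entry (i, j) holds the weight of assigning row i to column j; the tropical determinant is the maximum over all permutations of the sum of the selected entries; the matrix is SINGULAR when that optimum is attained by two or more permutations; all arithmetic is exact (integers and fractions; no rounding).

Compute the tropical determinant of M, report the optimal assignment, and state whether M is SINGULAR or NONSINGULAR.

σ = (1, 2, 3): (-9) + 13 + 13 = 17
σ = (1, 3, 2): (-9) + 6 + 17 = 14
σ = (2, 1, 3): 22 + (-6) + 13 = 29
σ = (2, 3, 1): 22 + 6 + 27 = 55
σ = (3, 1, 2): 9 + (-6) + 17 = 20
σ = (3, 2, 1): 9 + 13 + 27 = 49
Optimal value attained by: σ = (2, 3, 1).
Answer: det⊕(M) = 55; verdict: NONSINGULAR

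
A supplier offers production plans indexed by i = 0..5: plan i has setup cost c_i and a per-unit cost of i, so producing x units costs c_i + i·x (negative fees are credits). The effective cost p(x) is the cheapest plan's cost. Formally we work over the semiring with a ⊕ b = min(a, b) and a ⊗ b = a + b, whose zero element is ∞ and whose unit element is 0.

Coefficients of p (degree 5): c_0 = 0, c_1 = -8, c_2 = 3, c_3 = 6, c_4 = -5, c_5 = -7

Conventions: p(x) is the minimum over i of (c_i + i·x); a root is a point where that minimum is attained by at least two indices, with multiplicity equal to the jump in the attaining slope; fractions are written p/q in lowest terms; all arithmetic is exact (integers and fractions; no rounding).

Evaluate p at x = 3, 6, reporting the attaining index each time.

p(3) = min(0+0·3=0, -8+1·3=-5, 3+2·3=9, 6+3·3=15, -5+4·3=7, -7+5·3=8) = -5 (attained by i=1)
p(6) = min(0+0·6=0, -8+1·6=-2, 3+2·6=15, 6+3·6=24, -5+4·6=19, -7+5·6=23) = -2 (attained by i=1)
Answer: p(3) = -5; p(6) = -2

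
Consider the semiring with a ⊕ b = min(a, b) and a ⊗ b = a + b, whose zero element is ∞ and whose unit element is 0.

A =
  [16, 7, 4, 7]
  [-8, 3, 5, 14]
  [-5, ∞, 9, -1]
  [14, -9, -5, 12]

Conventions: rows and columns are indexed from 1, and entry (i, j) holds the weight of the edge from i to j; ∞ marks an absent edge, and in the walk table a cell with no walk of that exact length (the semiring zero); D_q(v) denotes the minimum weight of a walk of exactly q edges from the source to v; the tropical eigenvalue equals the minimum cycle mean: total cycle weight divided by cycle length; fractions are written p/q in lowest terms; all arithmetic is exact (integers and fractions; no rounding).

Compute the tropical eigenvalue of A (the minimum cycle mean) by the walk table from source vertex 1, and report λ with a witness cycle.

q=0: [0, ∞, ∞, ∞]
q=1: [16, 7, 4, 7]
q=2: [-1, -2, 2, 3]
q=3: [-10, -6, -2, 1]
q=4: [-14, -8, -6, -3]
Optimal cycle mean attained by: cycle 1->3->4->2->1, total 4 + (-1) + (-9) + (-8), length 4.
Answer: λ = -7/2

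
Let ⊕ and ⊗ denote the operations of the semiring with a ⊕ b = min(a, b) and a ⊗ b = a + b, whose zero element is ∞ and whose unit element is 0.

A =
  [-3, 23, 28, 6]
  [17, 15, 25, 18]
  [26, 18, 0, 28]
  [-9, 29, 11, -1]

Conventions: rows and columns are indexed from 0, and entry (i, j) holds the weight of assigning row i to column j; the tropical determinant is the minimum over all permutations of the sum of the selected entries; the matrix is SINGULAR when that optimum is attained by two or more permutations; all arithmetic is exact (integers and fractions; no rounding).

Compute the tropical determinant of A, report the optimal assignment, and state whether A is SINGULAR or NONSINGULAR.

σ = (0, 1, 2, 3): (-3) + 15 + 0 + (-1) = 11
σ = (0, 1, 3, 2): (-3) + 15 + 28 + 11 = 51
σ = (0, 2, 1, 3): (-3) + 25 + 18 + (-1) = 39
σ = (0, 2, 3, 1): (-3) + 25 + 28 + 29 = 79
σ = (0, 3, 1, 2): (-3) + 18 + 18 + 11 = 44
σ = (0, 3, 2, 1): (-3) + 18 + 0 + 29 = 44
σ = (1, 0, 2, 3): 23 + 17 + 0 + (-1) = 39
σ = (1, 0, 3, 2): 23 + 17 + 28 + 11 = 79
σ = (1, 2, 0, 3): 23 + 25 + 26 + (-1) = 73
σ = (1, 2, 3, 0): 23 + 25 + 28 + (-9) = 67
σ = (1, 3, 0, 2): 23 + 18 + 26 + 11 = 78
σ = (1, 3, 2, 0): 23 + 18 + 0 + (-9) = 32
σ = (2, 0, 1, 3): 28 + 17 + 18 + (-1) = 62
σ = (2, 0, 3, 1): 28 + 17 + 28 + 29 = 102
σ = (2, 1, 0, 3): 28 + 15 + 26 + (-1) = 68
σ = (2, 1, 3, 0): 28 + 15 + 28 + (-9) = 62
σ = (2, 3, 0, 1): 28 + 18 + 26 + 29 = 101
σ = (2, 3, 1, 0): 28 + 18 + 18 + (-9) = 55
σ = (3, 0, 1, 2): 6 + 17 + 18 + 11 = 52
σ = (3, 0, 2, 1): 6 + 17 + 0 + 29 = 52
σ = (3, 1, 0, 2): 6 + 15 + 26 + 11 = 58
σ = (3, 1, 2, 0): 6 + 15 + 0 + (-9) = 12
σ = (3, 2, 0, 1): 6 + 25 + 26 + 29 = 86
σ = (3, 2, 1, 0): 6 + 25 + 18 + (-9) = 40
Optimal value attained by: σ = (0, 1, 2, 3).
Answer: det⊕(A) = 11; verdict: NONSINGULAR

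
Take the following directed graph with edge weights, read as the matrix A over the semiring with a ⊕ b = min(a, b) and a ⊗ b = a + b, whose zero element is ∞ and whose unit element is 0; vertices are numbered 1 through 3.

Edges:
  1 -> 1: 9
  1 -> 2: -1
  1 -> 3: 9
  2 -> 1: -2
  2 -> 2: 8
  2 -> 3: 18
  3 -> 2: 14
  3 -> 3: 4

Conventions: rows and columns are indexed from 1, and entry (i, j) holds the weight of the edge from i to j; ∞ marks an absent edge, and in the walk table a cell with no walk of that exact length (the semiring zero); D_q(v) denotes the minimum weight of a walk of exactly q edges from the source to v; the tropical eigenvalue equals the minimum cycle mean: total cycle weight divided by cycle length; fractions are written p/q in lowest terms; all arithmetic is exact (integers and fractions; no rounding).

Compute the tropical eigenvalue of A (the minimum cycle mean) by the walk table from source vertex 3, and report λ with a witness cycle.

q=0: [∞, ∞, 0]
q=1: [∞, 14, 4]
q=2: [12, 18, 8]
q=3: [16, 11, 12]
Optimal cycle mean attained by: cycle 1->2->1, total (-1) + (-2), length 2.
Answer: λ = -3/2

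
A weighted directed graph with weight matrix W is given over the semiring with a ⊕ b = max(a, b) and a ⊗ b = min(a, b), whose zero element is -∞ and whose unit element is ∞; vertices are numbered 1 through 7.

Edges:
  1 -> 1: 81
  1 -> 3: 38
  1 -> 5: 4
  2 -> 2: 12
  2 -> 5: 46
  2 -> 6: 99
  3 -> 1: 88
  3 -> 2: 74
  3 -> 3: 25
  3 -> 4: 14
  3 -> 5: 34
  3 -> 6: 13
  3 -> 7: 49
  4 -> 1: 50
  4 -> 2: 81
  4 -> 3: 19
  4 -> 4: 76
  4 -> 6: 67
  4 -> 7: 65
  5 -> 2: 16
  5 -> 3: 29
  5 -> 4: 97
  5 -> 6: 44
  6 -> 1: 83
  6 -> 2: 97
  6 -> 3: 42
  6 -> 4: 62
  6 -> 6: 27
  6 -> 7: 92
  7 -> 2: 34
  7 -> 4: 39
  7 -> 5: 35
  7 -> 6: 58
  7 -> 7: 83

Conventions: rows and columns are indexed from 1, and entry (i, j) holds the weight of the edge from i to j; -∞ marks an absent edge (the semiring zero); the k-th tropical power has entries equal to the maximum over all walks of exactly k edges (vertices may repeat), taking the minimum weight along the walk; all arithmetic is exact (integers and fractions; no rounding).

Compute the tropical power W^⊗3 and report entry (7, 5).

W^⊗2:
  [81, 38, 38, 14, 34, 13, 38]
  [83, 97, 42, 62, 12, 44, 92]
  [81, 34, 38, 39, 46, 74, 49]
  [67, 76, 42, 76, 46, 81, 67]
  [50, 81, 42, 76, 29, 67, 65]
  [81, 62, 38, 62, 46, 97, 83]
  [58, 58, 42, 58, 35, 58, 83]
W^⊗3:
  [81, 38, 38, 38, 38, 38, 38]
  [81, 62, 42, 62, 46, 97, 83]
  [81, 74, 42, 62, 35, 49, 74]
  [81, 81, 42, 76, 46, 76, 81]
  [67, 76, 42, 76, 46, 81, 67]
  [83, 97, 42, 62, 46, 62, 92]
  [58, 58, 42, 58, 46, 58, 83]
Key observation: the optimum is the walk 7->6->2->5, with weight 58 min 97 min 46 = 46.
Optimal value attained by: walk 7->6->2->5.
Answer: (W^⊗3)[7][5] = 46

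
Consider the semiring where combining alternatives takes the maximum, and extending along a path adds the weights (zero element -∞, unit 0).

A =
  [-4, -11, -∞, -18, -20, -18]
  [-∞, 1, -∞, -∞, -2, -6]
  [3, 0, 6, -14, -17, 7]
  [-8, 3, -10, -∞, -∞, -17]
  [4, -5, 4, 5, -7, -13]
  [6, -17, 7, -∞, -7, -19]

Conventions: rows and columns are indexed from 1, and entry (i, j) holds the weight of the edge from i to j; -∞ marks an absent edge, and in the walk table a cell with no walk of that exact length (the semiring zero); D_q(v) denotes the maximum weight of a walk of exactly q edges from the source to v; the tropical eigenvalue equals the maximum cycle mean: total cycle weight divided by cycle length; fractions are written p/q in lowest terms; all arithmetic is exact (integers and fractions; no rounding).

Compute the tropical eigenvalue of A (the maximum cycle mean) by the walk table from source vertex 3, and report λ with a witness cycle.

q=0: [-∞, -∞, 0, -∞, -∞, -∞]
q=1: [3, 0, 6, -14, -17, 7]
q=2: [13, 6, 14, -8, 0, 13]
q=3: [19, 14, 20, 5, 6, 21]
q=4: [27, 20, 28, 11, 14, 27]
q=5: [33, 28, 34, 19, 20, 35]
q=6: [41, 34, 42, 25, 28, 41]
Optimal cycle mean attained by: cycle 3->6->3, total 7 + 7, length 2.
Answer: λ = 7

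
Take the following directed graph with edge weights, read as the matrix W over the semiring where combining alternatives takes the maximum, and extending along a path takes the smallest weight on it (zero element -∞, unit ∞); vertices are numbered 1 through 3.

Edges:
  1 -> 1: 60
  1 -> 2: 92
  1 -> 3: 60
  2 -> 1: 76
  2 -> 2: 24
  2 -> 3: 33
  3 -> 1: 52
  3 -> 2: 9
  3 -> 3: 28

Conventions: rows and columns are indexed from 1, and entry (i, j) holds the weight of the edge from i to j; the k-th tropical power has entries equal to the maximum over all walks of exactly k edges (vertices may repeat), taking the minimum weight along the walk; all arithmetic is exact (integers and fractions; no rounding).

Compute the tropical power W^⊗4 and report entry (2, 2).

W^⊗2:
  [76, 60, 60]
  [60, 76, 60]
  [52, 52, 52]
W^⊗3:
  [60, 76, 60]
  [76, 60, 60]
  [52, 52, 52]
W^⊗4:
  [76, 60, 60]
  [60, 76, 60]
  [52, 52, 52]
Key observation: the optimum is the walk 2->1->2->1->2, with weight 76 min 92 min 76 min 92 = 76.
Optimal value attained by: walk 2->1->2->1->2.
Answer: (W^⊗4)[2][2] = 76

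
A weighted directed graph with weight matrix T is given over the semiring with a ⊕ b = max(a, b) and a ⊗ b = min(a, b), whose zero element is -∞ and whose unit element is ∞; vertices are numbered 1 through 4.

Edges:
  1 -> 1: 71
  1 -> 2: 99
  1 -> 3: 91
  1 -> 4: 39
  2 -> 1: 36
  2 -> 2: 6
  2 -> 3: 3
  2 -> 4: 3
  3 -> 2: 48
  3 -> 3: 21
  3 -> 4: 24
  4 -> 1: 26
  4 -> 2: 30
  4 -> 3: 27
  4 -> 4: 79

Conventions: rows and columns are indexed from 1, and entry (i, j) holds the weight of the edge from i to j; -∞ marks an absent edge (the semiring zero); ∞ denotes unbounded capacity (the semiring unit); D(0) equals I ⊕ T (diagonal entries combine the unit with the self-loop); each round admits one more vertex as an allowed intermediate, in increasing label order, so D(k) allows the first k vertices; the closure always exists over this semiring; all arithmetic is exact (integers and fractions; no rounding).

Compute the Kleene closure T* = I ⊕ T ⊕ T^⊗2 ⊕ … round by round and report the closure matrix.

D(0):
  [∞, 99, 91, 39]
  [36, ∞, 3, 3]
  [-∞, 48, ∞, 24]
  [26, 30, 27, ∞]
D(1):
  [∞, 99, 91, 39]
  [36, ∞, 36, 36]
  [-∞, 48, ∞, 24]
  [26, 30, 27, ∞]
D(2):
  [∞, 99, 91, 39]
  [36, ∞, 36, 36]
  [36, 48, ∞, 36]
  [30, 30, 30, ∞]
D(3):
  [∞, 99, 91, 39]
  [36, ∞, 36, 36]
  [36, 48, ∞, 36]
  [30, 30, 30, ∞]
D(4):
  [∞, 99, 91, 39]
  [36, ∞, 36, 36]
  [36, 48, ∞, 36]
  [30, 30, 30, ∞]
Answer: T* = [[∞, 99, 91, 39], [36, ∞, 36, 36], [36, 48, ∞, 36], [30, 30, 30, ∞]]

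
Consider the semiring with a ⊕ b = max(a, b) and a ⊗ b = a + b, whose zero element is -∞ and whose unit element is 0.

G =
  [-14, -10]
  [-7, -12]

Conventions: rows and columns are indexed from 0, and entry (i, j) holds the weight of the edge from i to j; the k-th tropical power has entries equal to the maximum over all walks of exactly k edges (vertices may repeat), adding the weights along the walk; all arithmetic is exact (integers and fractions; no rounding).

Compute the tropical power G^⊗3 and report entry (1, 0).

G^⊗2:
  [-17, -22]
  [-19, -17]
G^⊗3:
  [-29, -27]
  [-24, -29]
Key observation: the optimum is the walk 1->0->1->0, with weight (-7) + (-10) + (-7) = -24.
Optimal value attained by: walk 1->0->1->0.
Answer: (G^⊗3)[1][0] = -24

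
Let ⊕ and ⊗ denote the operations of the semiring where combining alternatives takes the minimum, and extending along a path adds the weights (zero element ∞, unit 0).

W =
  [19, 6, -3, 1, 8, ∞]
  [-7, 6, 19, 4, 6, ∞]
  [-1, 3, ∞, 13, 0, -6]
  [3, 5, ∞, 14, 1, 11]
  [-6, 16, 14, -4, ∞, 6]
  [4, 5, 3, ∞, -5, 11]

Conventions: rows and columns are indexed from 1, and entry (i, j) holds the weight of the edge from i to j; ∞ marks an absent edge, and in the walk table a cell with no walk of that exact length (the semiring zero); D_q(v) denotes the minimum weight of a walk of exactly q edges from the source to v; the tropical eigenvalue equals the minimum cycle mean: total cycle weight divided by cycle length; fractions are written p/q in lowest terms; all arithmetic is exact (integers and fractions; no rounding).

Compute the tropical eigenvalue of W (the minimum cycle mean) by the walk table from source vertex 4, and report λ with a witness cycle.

q=0: [∞, ∞, ∞, 0, ∞, ∞]
q=1: [3, 5, ∞, 14, 1, 11]
q=2: [-5, 9, 0, -3, 6, 7]
q=3: [-1, 1, -8, -4, -2, -6]
q=4: [-9, -5, -4, -6, -11, -14]
q=5: [-17, -9, -12, -15, -19, -10]
q=6: [-25, -11, -20, -23, -15, -18]
Optimal cycle mean attained by: cycle 1->3->6->5->1, total (-3) + (-6) + (-5) + (-6), length 4.
Answer: λ = -5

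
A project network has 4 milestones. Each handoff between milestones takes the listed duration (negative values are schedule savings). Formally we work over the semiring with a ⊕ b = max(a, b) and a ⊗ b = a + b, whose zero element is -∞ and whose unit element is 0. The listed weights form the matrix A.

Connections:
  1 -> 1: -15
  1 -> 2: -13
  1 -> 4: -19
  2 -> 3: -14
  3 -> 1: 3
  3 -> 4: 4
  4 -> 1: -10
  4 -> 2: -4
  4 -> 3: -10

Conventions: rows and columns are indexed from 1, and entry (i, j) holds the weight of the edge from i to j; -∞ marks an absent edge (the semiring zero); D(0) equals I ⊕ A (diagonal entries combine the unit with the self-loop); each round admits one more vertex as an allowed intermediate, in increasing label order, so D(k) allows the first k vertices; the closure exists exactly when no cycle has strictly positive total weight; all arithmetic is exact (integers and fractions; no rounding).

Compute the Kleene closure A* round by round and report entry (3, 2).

D(0):
  [0, -13, -∞, -19]
  [-∞, 0, -14, -∞]
  [3, -∞, 0, 4]
  [-10, -4, -10, 0]
D(1):
  [0, -13, -∞, -19]
  [-∞, 0, -14, -∞]
  [3, -10, 0, 4]
  [-10, -4, -10, 0]
D(2):
  [0, -13, -27, -19]
  [-∞, 0, -14, -∞]
  [3, -10, 0, 4]
  [-10, -4, -10, 0]
D(3):
  [0, -13, -27, -19]
  [-11, 0, -14, -10]
  [3, -10, 0, 4]
  [-7, -4, -10, 0]
D(4):
  [0, -13, -27, -19]
  [-11, 0, -14, -10]
  [3, 0, 0, 4]
  [-7, -4, -10, 0]
Answer: A*[3][2] = 0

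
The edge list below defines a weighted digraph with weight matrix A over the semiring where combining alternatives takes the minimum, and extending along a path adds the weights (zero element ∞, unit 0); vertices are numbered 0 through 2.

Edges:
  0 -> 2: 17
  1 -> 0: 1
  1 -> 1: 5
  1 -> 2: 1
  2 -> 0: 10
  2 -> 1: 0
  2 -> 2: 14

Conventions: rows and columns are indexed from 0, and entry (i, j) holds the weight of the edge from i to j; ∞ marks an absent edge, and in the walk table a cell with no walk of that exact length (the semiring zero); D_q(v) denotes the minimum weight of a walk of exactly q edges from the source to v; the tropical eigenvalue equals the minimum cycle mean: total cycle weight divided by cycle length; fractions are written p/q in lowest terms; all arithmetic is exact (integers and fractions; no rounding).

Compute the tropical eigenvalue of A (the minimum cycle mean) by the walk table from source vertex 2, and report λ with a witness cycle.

q=0: [∞, ∞, 0]
q=1: [10, 0, 14]
q=2: [1, 5, 1]
q=3: [6, 1, 6]
Optimal cycle mean attained by: cycle 1->2->1, total 1 + 0, length 2.
Answer: λ = 1/2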